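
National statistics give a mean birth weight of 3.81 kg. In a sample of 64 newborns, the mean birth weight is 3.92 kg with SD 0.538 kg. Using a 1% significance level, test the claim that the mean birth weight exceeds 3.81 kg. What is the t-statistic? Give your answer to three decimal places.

1.636

H0: μ = 3.81; H1: μ > 3.81 (one-sample t-test, right-tailed).
t = (x̄ − μ₀)/(s/√n) = (3.92 − 3.81)/(0.538/√64) = 1.636
df = n − 1 = 63
p-value = P(T ≥ 1.636) ≈ 0.0534
Since p ≈ 0.0534 > α = 0.01, fail to reject H0; the evidence is not statistically significant.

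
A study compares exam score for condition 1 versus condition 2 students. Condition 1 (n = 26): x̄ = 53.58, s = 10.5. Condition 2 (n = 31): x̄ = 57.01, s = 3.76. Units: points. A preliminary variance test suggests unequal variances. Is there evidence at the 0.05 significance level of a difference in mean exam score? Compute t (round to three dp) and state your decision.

t = -1.583; fail to reject H0

Let group 1 = condition 1, group 2 = condition 2. H0: μ_1 = μ_2; H1: μ_1 ≠ μ_2 (Welch's two-sample t-test, two-sided).
t = (x̄_1 − x̄_2)/√(s_1²/n_1 + s_2²/n_2) = (53.58 − 57.01)/√(10.5²/26 + 3.76²/31) = -1.583
Welch–Satterthwaite df ≈ 30.37
Two-sided p-value ≈ 0.124
Since p ≈ 0.124 > α = 0.05, fail to reject H0; the evidence is not statistically significant.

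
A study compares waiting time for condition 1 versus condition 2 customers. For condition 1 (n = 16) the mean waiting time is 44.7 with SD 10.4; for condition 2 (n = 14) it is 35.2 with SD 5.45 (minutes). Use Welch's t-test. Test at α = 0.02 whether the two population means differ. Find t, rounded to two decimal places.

Let group 1 = condition 1, group 2 = condition 2. H0: μ_1 = μ_2; H1: μ_1 ≠ μ_2 (Welch's two-sample t-test, two-sided).
t = (x̄_1 − x̄_2)/√(s_1²/n_1 + s_2²/n_2) = (44.7 − 35.2)/√(10.4²/16 + 5.45²/14) = 3.19
Welch–Satterthwaite df ≈ 23.25
Two-sided p-value ≈ 0.0041
Since p ≈ 0.0041 < α = 0.02, reject H0; the data support H1.

3.19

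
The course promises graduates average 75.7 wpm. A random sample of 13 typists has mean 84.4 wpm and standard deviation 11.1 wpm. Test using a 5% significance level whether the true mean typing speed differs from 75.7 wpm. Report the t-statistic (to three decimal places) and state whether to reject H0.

t = 2.826; reject H0

H0: μ = 75.7; H1: μ ≠ 75.7 (one-sample t-test, two-sided).
t = (x̄ − μ₀)/(s/√n) = (84.4 − 75.7)/(11.1/√13) = 2.826
df = n − 1 = 12
Two-sided p-value ≈ 0.015
Since p ≈ 0.015 < α = 0.05, reject H0; the data support H1.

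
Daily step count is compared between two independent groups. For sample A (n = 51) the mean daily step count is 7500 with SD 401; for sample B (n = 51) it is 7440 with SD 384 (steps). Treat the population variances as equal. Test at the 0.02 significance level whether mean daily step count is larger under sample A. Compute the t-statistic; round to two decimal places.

Let group 1 = sample A, group 2 = sample B. H0: μ_1 = μ_2; H1: μ_1 > μ_2 (two-sample pooled-variance t-test, right-tailed).
s_p² = [(51−1)·401² + (51−1)·384²]/(51+51−2) = 154128
t = (7500 − 7440)/√[154128·(1/51 + 1/51)] = 0.77
df = n₁ + n₂ − 2 = 100
p-value = P(T ≥ 0.77) ≈ 0.221
Since p ≈ 0.221 > α = 0.02, fail to reject H0; the evidence is not statistically significant.

0.77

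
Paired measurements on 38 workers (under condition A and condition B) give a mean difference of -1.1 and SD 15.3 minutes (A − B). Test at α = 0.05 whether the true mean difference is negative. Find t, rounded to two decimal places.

H0: μ_d = 0; H1: μ_d < 0 (paired t-test on the differences, left-tailed).
t = d̄/(s_d/√n) = -1.1/(15.3/√38) = -0.44
df = n − 1 = 37
p-value = P(T ≤ -0.44) ≈ 0.330
Since p ≈ 0.330 > α = 0.05, fail to reject H0; the evidence is not statistically significant.

-0.44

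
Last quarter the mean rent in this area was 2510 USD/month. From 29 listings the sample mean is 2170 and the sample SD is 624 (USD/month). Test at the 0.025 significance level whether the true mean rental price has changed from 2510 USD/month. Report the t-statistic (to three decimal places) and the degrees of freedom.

H0: μ = 2510; H1: μ ≠ 2510 (one-sample t-test, two-sided).
t = (x̄ − μ₀)/(s/√n) = (2170 − 2510)/(624/√29) = -2.934
df = n − 1 = 28
Two-sided p-value ≈ 0.007
Since p ≈ 0.007 < α = 0.025, reject H0; the evidence is statistically significant.

t = -2.934, df = 28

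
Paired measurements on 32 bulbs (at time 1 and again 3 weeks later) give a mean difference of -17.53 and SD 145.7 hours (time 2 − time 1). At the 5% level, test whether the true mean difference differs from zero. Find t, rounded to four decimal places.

H0: μ_d = 0; H1: μ_d ≠ 0 (paired t-test on the differences, two-sided).
t = d̄/(s_d/√n) = -17.53/(145.7/√32) = -0.6806
df = n − 1 = 31
Two-sided p-value ≈ 0.501
Since p ≈ 0.501 > α = 0.05, fail to reject H0; the data do not provide sufficient evidence against H0.

-0.6806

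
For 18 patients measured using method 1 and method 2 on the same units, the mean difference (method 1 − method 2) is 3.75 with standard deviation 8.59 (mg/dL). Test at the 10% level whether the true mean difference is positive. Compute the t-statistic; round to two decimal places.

H0: μ_d = 0; H1: μ_d > 0 (paired t-test on the differences, right-tailed).
t = d̄/(s_d/√n) = 3.75/(8.59/√18) = 1.85
df = n − 1 = 17
p-value = P(T ≥ 1.85) ≈ 0.0407
Since p ≈ 0.0407 < α = 0.1, reject H0; the evidence is statistically significant.

1.85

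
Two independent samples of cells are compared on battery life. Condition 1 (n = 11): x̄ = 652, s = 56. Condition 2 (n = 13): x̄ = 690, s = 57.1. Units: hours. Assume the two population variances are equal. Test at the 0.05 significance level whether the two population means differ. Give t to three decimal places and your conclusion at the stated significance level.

t = -1.639; fail to reject H0

Let group 1 = condition 1, group 2 = condition 2. H0: μ_1 = μ_2; H1: μ_1 ≠ μ_2 (two-sample pooled-variance t-test, two-sided).
s_p² = [(11−1)·56² + (13−1)·57.1²]/(11+13−2) = 3203.86
t = (652 − 690)/√[3203.86·(1/11 + 1/13)] = -1.639
df = n₁ + n₂ − 2 = 22
Two-sided p-value ≈ 0.1155
Since p ≈ 0.1155 > α = 0.05, fail to reject H0; the evidence is not statistically significant.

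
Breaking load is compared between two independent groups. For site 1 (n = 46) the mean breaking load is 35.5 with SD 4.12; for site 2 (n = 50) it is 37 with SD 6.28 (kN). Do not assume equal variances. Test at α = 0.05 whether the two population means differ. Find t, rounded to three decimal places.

Let group 1 = site 1, group 2 = site 2. H0: μ_1 = μ_2; H1: μ_1 ≠ μ_2 (Welch's two-sample t-test, two-sided).
t = (x̄_1 − x̄_2)/√(s_1²/n_1 + s_2²/n_2) = (35.5 − 37)/√(4.12²/46 + 6.28²/50) = -1.394
Welch–Satterthwaite df ≈ 85.25
Two-sided p-value ≈ 0.1669
Since p ≈ 0.1669 > α = 0.05, fail to reject H0; the data do not provide sufficient evidence against H0.

-1.394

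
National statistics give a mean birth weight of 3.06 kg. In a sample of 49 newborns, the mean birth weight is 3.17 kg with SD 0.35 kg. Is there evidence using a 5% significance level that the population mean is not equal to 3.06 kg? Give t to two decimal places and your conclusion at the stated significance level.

H0: μ = 3.06; H1: μ ≠ 3.06 (one-sample t-test, two-sided).
t = (x̄ − μ₀)/(s/√n) = (3.17 − 3.06)/(0.35/√49) = 2.20
df = n − 1 = 48
Two-sided p-value ≈ 0.0327
Since p ≈ 0.0327 < α = 0.05, reject H0; the evidence is statistically significant.

t = 2.20; reject H0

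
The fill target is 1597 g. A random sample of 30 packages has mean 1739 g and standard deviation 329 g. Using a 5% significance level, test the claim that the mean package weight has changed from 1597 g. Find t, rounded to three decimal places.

H0: μ = 1597; H1: μ ≠ 1597 (one-sample t-test, two-sided).
t = (x̄ − μ₀)/(s/√n) = (1739 − 1597)/(329/√30) = 2.364
df = n − 1 = 29
Two-sided p-value ≈ 0.0250
Since p ≈ 0.0250 < α = 0.05, reject H0; the evidence is statistically significant.

2.364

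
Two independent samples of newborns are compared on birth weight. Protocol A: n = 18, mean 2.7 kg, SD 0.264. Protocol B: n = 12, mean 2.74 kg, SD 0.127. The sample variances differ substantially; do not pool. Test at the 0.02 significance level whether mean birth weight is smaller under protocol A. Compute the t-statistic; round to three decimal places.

-0.554

Let group 1 = protocol A, group 2 = protocol B. H0: μ_1 = μ_2; H1: μ_1 < μ_2 (Welch's two-sample t-test, left-tailed).
t = (x̄_1 − x̄_2)/√(s_1²/n_1 + s_2²/n_2) = (2.7 − 2.74)/√(0.264²/18 + 0.127²/12) = -0.554
Welch–Satterthwaite df ≈ 26.01
p-value = P(T ≤ -0.554) ≈ 0.292
Since p ≈ 0.292 > α = 0.02, fail to reject H0; the data do not provide sufficient evidence against H0.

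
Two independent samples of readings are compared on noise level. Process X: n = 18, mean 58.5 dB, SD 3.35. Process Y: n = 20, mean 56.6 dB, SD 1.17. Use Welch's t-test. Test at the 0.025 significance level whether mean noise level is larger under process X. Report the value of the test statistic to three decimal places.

2.284

Let group 1 = process X, group 2 = process Y. H0: μ_1 = μ_2; H1: μ_1 > μ_2 (Welch's two-sample t-test, right-tailed).
t = (x̄_1 − x̄_2)/√(s_1²/n_1 + s_2²/n_2) = (58.5 − 56.6)/√(3.35²/18 + 1.17²/20) = 2.284
Welch–Satterthwaite df ≈ 20.71
p-value = P(T ≥ 2.284) ≈ 0.0165
Since p ≈ 0.0165 < α = 0.025, reject H0; the evidence is statistically significant.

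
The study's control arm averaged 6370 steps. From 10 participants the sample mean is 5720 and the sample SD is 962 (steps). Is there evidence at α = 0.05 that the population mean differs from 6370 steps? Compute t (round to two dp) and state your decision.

t = -2.14; fail to reject H0

H0: μ = 6370; H1: μ ≠ 6370 (one-sample t-test, two-sided).
t = (x̄ − μ₀)/(s/√n) = (5720 − 6370)/(962/√10) = -2.14
df = n − 1 = 9
Two-sided p-value ≈ 0.0614
Since p ≈ 0.0614 > α = 0.05, fail to reject H0; the evidence is not statistically significant.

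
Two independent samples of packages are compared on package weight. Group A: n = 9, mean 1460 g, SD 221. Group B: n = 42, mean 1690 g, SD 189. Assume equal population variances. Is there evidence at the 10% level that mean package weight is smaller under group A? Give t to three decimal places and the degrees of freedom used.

Let group 1 = group A, group 2 = group B. H0: μ_1 = μ_2; H1: μ_1 < μ_2 (two-sample pooled-variance t-test, left-tailed).
s_p² = [(9−1)·221² + (42−1)·189²]/(9+42−2) = 37863
t = (1460 − 1690)/√[37863·(1/9 + 1/42)] = -3.218
df = n₁ + n₂ − 2 = 49
p-value = P(T ≤ -3.218) ≈ 0.0011
Since p ≈ 0.0011 < α = 0.1, reject H0; the evidence is statistically significant.

t = -3.218, df = 49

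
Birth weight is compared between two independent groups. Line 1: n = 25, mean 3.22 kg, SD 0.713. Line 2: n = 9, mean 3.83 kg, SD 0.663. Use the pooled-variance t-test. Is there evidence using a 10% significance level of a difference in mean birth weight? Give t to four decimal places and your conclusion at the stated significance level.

Let group 1 = line 1, group 2 = line 2. H0: μ_1 = μ_2; H1: μ_1 ≠ μ_2 (two-sample pooled-variance t-test, two-sided).
s_p² = [(25−1)·0.713² + (9−1)·0.663²]/(25+9−2) = 0.491169
t = (3.22 − 3.83)/√[0.491169·(1/25 + 1/9)] = -2.2391
df = n₁ + n₂ − 2 = 32
Two-sided p-value ≈ 0.0322
Since p ≈ 0.0322 < α = 0.1, reject H0; the data support H1.

t = -2.2391; reject H0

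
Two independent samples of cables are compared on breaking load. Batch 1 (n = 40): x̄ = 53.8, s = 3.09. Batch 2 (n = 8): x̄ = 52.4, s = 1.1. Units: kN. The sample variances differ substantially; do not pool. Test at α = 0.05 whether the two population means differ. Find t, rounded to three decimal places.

2.242

Let group 1 = batch 1, group 2 = batch 2. H0: μ_1 = μ_2; H1: μ_1 ≠ μ_2 (Welch's two-sample t-test, two-sided).
t = (x̄_1 − x̄_2)/√(s_1²/n_1 + s_2²/n_2) = (53.8 − 52.4)/√(3.09²/40 + 1.1²/8) = 2.242
Welch–Satterthwaite df ≈ 32.15
Two-sided p-value ≈ 0.032
Since p ≈ 0.032 < α = 0.05, reject H0; the data support H1.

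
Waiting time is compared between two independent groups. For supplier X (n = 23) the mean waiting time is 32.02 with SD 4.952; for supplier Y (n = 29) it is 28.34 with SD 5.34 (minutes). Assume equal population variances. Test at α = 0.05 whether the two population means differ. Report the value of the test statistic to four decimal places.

2.5479

Let group 1 = supplier X, group 2 = supplier Y. H0: μ_1 = μ_2; H1: μ_1 ≠ μ_2 (two-sample pooled-variance t-test, two-sided).
s_p² = [(23−1)·4.952² + (29−1)·5.34²]/(23+29−2) = 26.7585
t = (32.02 − 28.34)/√[26.7585·(1/23 + 1/29)] = 2.5479
df = n₁ + n₂ − 2 = 50
Two-sided p-value ≈ 0.0140
Since p ≈ 0.0140 < α = 0.05, reject H0; the evidence is statistically significant.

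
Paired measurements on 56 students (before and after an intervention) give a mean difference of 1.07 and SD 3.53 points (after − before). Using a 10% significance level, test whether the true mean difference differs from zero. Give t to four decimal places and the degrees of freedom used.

t = 2.2683, df = 55

H0: μ_d = 0; H1: μ_d ≠ 0 (paired t-test on the differences, two-sided).
t = d̄/(s_d/√n) = 1.07/(3.53/√56) = 2.2683
df = n − 1 = 55
Two-sided p-value ≈ 0.027
Since p ≈ 0.027 < α = 0.1, reject H0; the evidence is statistically significant.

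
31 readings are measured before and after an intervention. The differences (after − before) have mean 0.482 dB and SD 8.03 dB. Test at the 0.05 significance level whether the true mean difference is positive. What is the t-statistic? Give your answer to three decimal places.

H0: μ_d = 0; H1: μ_d > 0 (paired t-test on the differences, right-tailed).
t = d̄/(s_d/√n) = 0.482/(8.03/√31) = 0.334
df = n − 1 = 30
p-value = P(T ≥ 0.334) ≈ 0.370
Since p ≈ 0.370 > α = 0.05, fail to reject H0; the evidence is not statistically significant.

0.334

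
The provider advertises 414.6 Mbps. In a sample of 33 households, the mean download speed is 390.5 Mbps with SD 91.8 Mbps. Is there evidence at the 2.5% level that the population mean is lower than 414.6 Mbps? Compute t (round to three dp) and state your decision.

t = -1.508; fail to reject H0

H0: μ = 414.6; H1: μ < 414.6 (one-sample t-test, left-tailed).
t = (x̄ − μ₀)/(s/√n) = (390.5 − 414.6)/(91.8/√33) = -1.508
df = n − 1 = 32
p-value = P(T ≤ -1.508) ≈ 0.0707
Since p ≈ 0.0707 > α = 0.025, fail to reject H0; the data do not provide sufficient evidence against H0.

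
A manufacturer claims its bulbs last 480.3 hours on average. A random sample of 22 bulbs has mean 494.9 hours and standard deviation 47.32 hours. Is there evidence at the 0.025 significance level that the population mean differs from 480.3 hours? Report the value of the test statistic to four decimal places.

H0: μ = 480.3; H1: μ ≠ 480.3 (one-sample t-test, two-sided).
t = (x̄ − μ₀)/(s/√n) = (494.9 − 480.3)/(47.32/√22) = 1.4472
df = n − 1 = 21
Two-sided p-value ≈ 0.163
Since p ≈ 0.163 > α = 0.025, fail to reject H0; the evidence is not statistically significant.

1.4472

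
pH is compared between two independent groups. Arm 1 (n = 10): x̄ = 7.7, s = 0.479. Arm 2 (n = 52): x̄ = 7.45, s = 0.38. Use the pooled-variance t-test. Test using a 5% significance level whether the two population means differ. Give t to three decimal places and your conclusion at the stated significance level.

t = 1.826; fail to reject H0

Let group 1 = arm 1, group 2 = arm 2. H0: μ_1 = μ_2; H1: μ_1 ≠ μ_2 (two-sample pooled-variance t-test, two-sided).
s_p² = [(10−1)·0.479² + (52−1)·0.38²]/(10+52−2) = 0.157156
t = (7.7 − 7.45)/√[0.157156·(1/10 + 1/52)] = 1.826
df = n₁ + n₂ − 2 = 60
Two-sided p-value ≈ 0.0728
Since p ≈ 0.0728 > α = 0.05, fail to reject H0; the data do not provide sufficient evidence against H0.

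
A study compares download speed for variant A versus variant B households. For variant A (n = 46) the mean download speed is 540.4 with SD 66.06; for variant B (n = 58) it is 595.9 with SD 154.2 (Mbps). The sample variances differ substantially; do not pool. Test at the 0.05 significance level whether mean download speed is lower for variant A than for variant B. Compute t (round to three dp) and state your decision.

Let group 1 = variant A, group 2 = variant B. H0: μ_1 = μ_2; H1: μ_1 < μ_2 (Welch's two-sample t-test, left-tailed).
t = (x̄_1 − x̄_2)/√(s_1²/n_1 + s_2²/n_2) = (540.4 − 595.9)/√(66.06²/46 + 154.2²/58) = -2.470
Welch–Satterthwaite df ≈ 80.94
p-value = P(T ≤ -2.470) ≈ 0.008
Since p ≈ 0.008 < α = 0.05, reject H0; the data support H1.

t = -2.470; reject H0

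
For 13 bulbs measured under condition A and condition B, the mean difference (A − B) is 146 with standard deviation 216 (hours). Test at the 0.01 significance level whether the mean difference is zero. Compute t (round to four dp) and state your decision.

t = 2.4371; fail to reject H0

H0: μ_d = 0; H1: μ_d ≠ 0 (paired t-test on the differences, two-sided).
t = d̄/(s_d/√n) = 146/(216/√13) = 2.4371
df = n − 1 = 12
Two-sided p-value ≈ 0.0313
Since p ≈ 0.0313 > α = 0.01, fail to reject H0; the evidence is not statistically significant.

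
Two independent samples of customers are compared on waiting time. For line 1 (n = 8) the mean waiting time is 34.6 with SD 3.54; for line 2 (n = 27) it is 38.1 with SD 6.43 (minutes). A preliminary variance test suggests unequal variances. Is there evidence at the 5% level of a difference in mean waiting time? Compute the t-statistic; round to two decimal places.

-1.99

Let group 1 = line 1, group 2 = line 2. H0: μ_1 = μ_2; H1: μ_1 ≠ μ_2 (Welch's two-sample t-test, two-sided).
t = (x̄_1 − x̄_2)/√(s_1²/n_1 + s_2²/n_2) = (34.6 − 38.1)/√(3.54²/8 + 6.43²/27) = -1.99
Welch–Satterthwaite df ≈ 21.77
Two-sided p-value ≈ 0.0595
Since p ≈ 0.0595 > α = 0.05, fail to reject H0; the data do not provide sufficient evidence against H0.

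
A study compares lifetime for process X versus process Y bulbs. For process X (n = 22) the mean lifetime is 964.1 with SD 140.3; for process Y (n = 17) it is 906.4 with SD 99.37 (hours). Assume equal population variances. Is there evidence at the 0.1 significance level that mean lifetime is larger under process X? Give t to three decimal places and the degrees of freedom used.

Let group 1 = process X, group 2 = process Y. H0: μ_1 = μ_2; H1: μ_1 > μ_2 (two-sample pooled-variance t-test, right-tailed).
s_p² = [(22−1)·140.3² + (17−1)·99.37²]/(22+17−2) = 15442.1
t = (964.1 − 906.4)/√[15442.1·(1/22 + 1/17)] = 1.438
df = n₁ + n₂ − 2 = 37
p-value = P(T ≥ 1.438) ≈ 0.079
Since p ≈ 0.079 < α = 0.1, reject H0; the data support H1.

t = 1.438, df = 37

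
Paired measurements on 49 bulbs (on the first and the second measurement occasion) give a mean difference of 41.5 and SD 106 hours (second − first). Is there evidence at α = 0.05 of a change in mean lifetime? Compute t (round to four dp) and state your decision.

H0: μ_d = 0; H1: μ_d ≠ 0 (paired t-test on the differences, two-sided).
t = d̄/(s_d/√n) = 41.5/(106/√49) = 2.7406
df = n − 1 = 48
Two-sided p-value ≈ 0.0086
Since p ≈ 0.0086 < α = 0.05, reject H0; the data support H1.

t = 2.7406; reject H0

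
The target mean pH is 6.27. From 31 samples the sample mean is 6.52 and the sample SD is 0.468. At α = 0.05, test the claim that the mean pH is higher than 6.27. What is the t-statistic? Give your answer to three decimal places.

H0: μ = 6.27; H1: μ > 6.27 (one-sample t-test, right-tailed).
t = (x̄ − μ₀)/(s/√n) = (6.52 − 6.27)/(0.468/√31) = 2.974
df = n − 1 = 30
p-value = P(T ≥ 2.974) ≈ 0.0029
Since p ≈ 0.0029 < α = 0.05, reject H0; the evidence is statistically significant.

2.974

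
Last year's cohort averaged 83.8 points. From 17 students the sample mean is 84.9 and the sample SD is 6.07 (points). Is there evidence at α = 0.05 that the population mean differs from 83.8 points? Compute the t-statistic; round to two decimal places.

H0: μ = 83.8; H1: μ ≠ 83.8 (one-sample t-test, two-sided).
t = (x̄ − μ₀)/(s/√n) = (84.9 − 83.8)/(6.07/√17) = 0.75
df = n − 1 = 16
Two-sided p-value ≈ 0.4658
Since p ≈ 0.4658 > α = 0.05, fail to reject H0; the evidence is not statistically significant.

0.75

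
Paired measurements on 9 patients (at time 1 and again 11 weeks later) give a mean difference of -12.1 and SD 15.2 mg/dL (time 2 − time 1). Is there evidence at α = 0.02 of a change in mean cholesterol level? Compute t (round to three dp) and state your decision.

t = -2.388; fail to reject H0

H0: μ_d = 0; H1: μ_d ≠ 0 (paired t-test on the differences, two-sided).
t = d̄/(s_d/√n) = -12.1/(15.2/√9) = -2.388
df = n − 1 = 8
Two-sided p-value ≈ 0.044
Since p ≈ 0.044 > α = 0.02, fail to reject H0; the evidence is not statistically significant.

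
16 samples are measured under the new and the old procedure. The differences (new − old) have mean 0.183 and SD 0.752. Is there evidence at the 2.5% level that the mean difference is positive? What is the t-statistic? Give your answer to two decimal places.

0.97

H0: μ_d = 0; H1: μ_d > 0 (paired t-test on the differences, right-tailed).
t = d̄/(s_d/√n) = 0.183/(0.752/√16) = 0.97
df = n − 1 = 15
p-value = P(T ≥ 0.97) ≈ 0.173
Since p ≈ 0.173 > α = 0.025, fail to reject H0; the evidence is not statistically significant.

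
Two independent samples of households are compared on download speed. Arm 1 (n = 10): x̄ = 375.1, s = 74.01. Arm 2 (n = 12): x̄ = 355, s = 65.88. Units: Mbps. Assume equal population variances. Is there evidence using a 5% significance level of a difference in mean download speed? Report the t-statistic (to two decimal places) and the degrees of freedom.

Let group 1 = arm 1, group 2 = arm 2. H0: μ_1 = μ_2; H1: μ_1 ≠ μ_2 (two-sample pooled-variance t-test, two-sided).
s_p² = [(10−1)·74.01² + (12−1)·65.88²]/(10+12−2) = 4851.96
t = (375.1 − 355)/√[4851.96·(1/10 + 1/12)] = 0.67
df = n₁ + n₂ − 2 = 20
Two-sided p-value ≈ 0.5081
Since p ≈ 0.5081 > α = 0.05, fail to reject H0; the evidence is not statistically significant.

t = 0.67, df = 20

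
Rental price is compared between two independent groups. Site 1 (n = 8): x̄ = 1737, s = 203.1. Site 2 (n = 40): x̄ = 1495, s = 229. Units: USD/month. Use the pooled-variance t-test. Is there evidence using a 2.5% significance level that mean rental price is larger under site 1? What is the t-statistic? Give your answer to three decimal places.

Let group 1 = site 1, group 2 = site 2. H0: μ_1 = μ_2; H1: μ_1 > μ_2 (two-sample pooled-variance t-test, right-tailed).
s_p² = [(8−1)·203.1² + (40−1)·229²]/(8+40−2) = 50738
t = (1737 − 1495)/√[50738·(1/8 + 1/40)] = 2.774
df = n₁ + n₂ − 2 = 46
p-value = P(T ≥ 2.774) ≈ 0.0040
Since p ≈ 0.0040 < α = 0.025, reject H0; the evidence is statistically significant.

2.774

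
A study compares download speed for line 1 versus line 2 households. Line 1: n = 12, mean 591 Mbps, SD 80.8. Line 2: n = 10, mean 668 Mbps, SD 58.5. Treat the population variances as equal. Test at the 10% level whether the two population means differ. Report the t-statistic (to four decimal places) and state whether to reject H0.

Let group 1 = line 1, group 2 = line 2. H0: μ_1 = μ_2; H1: μ_1 ≠ μ_2 (two-sample pooled-variance t-test, two-sided).
s_p² = [(12−1)·80.8² + (10−1)·58.5²]/(12+10−2) = 5130.76
t = (591 − 668)/√[5130.76·(1/12 + 1/10)] = -2.5106
df = n₁ + n₂ − 2 = 20
Two-sided p-value ≈ 0.0208
Since p ≈ 0.0208 < α = 0.1, reject H0; the evidence is statistically significant.

t = -2.5106; reject H0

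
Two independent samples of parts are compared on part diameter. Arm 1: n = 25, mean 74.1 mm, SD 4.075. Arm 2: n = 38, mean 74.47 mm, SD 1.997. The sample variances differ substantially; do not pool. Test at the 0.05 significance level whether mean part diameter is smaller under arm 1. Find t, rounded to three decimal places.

-0.422

Let group 1 = arm 1, group 2 = arm 2. H0: μ_1 = μ_2; H1: μ_1 < μ_2 (Welch's two-sample t-test, left-tailed).
t = (x̄_1 − x̄_2)/√(s_1²/n_1 + s_2²/n_2) = (74.1 − 74.47)/√(4.075²/25 + 1.997²/38) = -0.422
Welch–Satterthwaite df ≈ 31.67
p-value = P(T ≤ -0.422) ≈ 0.338
Since p ≈ 0.338 > α = 0.05, fail to reject H0; the data do not provide sufficient evidence against H0.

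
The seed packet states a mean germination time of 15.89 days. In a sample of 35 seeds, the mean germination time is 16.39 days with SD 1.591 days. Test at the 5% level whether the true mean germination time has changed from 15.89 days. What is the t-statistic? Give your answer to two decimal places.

1.86

H0: μ = 15.89; H1: μ ≠ 15.89 (one-sample t-test, two-sided).
t = (x̄ − μ₀)/(s/√n) = (16.39 − 15.89)/(1.591/√35) = 1.86
df = n − 1 = 34
Two-sided p-value ≈ 0.0717
Since p ≈ 0.0717 > α = 0.05, fail to reject H0; the data do not provide sufficient evidence against H0.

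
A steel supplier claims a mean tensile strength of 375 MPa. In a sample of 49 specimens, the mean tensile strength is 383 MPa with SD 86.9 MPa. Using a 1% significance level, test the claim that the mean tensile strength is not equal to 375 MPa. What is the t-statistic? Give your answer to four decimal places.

0.6444

H0: μ = 375; H1: μ ≠ 375 (one-sample t-test, two-sided).
t = (x̄ − μ₀)/(s/√n) = (383 − 375)/(86.9/√49) = 0.6444
df = n − 1 = 48
Two-sided p-value ≈ 0.5224
Since p ≈ 0.5224 > α = 0.01, fail to reject H0; the evidence is not statistically significant.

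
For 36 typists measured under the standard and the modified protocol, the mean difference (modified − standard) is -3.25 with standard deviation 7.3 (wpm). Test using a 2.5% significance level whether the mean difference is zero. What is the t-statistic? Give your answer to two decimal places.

-2.67

H0: μ_d = 0; H1: μ_d ≠ 0 (paired t-test on the differences, two-sided).
t = d̄/(s_d/√n) = -3.25/(7.3/√36) = -2.67
df = n − 1 = 35
Two-sided p-value ≈ 0.0114
Since p ≈ 0.0114 < α = 0.025, reject H0; the evidence is statistically significant.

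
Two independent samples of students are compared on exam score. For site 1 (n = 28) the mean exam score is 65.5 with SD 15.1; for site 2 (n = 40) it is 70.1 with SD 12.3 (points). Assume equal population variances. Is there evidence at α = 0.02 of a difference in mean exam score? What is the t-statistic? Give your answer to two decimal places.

Let group 1 = site 1, group 2 = site 2. H0: μ_1 = μ_2; H1: μ_1 ≠ μ_2 (two-sample pooled-variance t-test, two-sided).
s_p² = [(28−1)·15.1² + (40−1)·12.3²]/(28+40−2) = 182.675
t = (65.5 − 70.1)/√[182.675·(1/28 + 1/40)] = -1.38
df = n₁ + n₂ − 2 = 66
Two-sided p-value ≈ 0.1719
Since p ≈ 0.1719 > α = 0.02, fail to reject H0; the data do not provide sufficient evidence against H0.

-1.38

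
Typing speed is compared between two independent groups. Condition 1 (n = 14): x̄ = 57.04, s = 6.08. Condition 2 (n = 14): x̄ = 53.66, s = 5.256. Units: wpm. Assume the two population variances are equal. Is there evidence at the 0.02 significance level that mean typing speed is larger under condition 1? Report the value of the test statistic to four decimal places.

1.5736

Let group 1 = condition 1, group 2 = condition 2. H0: μ_1 = μ_2; H1: μ_1 > μ_2 (two-sample pooled-variance t-test, right-tailed).
s_p² = [(14−1)·6.08² + (14−1)·5.256²]/(14+14−2) = 32.296
t = (57.04 − 53.66)/√[32.296·(1/14 + 1/14)] = 1.5736
df = n₁ + n₂ − 2 = 26
p-value = P(T ≥ 1.5736) ≈ 0.064
Since p ≈ 0.064 > α = 0.02, fail to reject H0; the evidence is not statistically significant.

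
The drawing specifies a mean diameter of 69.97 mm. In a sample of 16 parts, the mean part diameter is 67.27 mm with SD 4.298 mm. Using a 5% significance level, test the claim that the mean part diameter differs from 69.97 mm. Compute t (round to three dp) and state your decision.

t = -2.513; reject H0

H0: μ = 69.97; H1: μ ≠ 69.97 (one-sample t-test, two-sided).
t = (x̄ − μ₀)/(s/√n) = (67.27 − 69.97)/(4.298/√16) = -2.513
df = n − 1 = 15
Two-sided p-value ≈ 0.0239
Since p ≈ 0.0239 < α = 0.05, reject H0; the data support H1.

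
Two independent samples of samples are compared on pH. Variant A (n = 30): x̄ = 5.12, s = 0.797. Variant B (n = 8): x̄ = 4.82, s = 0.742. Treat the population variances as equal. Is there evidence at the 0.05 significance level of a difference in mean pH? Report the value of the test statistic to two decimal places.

Let group 1 = variant A, group 2 = variant B. H0: μ_1 = μ_2; H1: μ_1 ≠ μ_2 (two-sample pooled-variance t-test, two-sided).
s_p² = [(30−1)·0.797² + (8−1)·0.742²]/(30+8−2) = 0.61875
t = (5.12 − 4.82)/√[0.61875·(1/30 + 1/8)] = 0.96
df = n₁ + n₂ − 2 = 36
Two-sided p-value ≈ 0.344
Since p ≈ 0.344 > α = 0.05, fail to reject H0; the evidence is not statistically significant.

0.96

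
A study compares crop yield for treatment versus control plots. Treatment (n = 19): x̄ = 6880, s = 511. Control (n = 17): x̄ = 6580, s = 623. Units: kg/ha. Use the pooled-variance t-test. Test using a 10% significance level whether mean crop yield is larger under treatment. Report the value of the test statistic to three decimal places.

Let group 1 = treatment, group 2 = control. H0: μ_1 = μ_2; H1: μ_1 > μ_2 (two-sample pooled-variance t-test, right-tailed).
s_p² = [(19−1)·511² + (17−1)·623²]/(19+17−2) = 320889
t = (6880 − 6580)/√[320889·(1/19 + 1/17)] = 1.586
df = n₁ + n₂ − 2 = 34
p-value = P(T ≥ 1.586) ≈ 0.061
Since p ≈ 0.061 < α = 0.1, reject H0; the data support H1.

1.586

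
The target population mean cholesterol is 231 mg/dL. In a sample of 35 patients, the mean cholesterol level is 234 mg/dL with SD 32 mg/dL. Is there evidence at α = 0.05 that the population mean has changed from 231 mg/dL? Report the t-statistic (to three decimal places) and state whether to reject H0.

t = 0.555; fail to reject H0

H0: μ = 231; H1: μ ≠ 231 (one-sample t-test, two-sided).
t = (x̄ − μ₀)/(s/√n) = (234 − 231)/(32/√35) = 0.555
df = n − 1 = 34
Two-sided p-value ≈ 0.583
Since p ≈ 0.583 > α = 0.05, fail to reject H0; the evidence is not statistically significant.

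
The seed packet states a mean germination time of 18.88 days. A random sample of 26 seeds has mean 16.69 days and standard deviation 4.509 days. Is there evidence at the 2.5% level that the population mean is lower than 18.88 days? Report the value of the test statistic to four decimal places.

-2.4766

H0: μ = 18.88; H1: μ < 18.88 (one-sample t-test, left-tailed).
t = (x̄ − μ₀)/(s/√n) = (16.69 − 18.88)/(4.509/√26) = -2.4766
df = n − 1 = 25
p-value = P(T ≤ -2.4766) ≈ 0.0102
Since p ≈ 0.0102 < α = 0.025, reject H0; the evidence is statistically significant.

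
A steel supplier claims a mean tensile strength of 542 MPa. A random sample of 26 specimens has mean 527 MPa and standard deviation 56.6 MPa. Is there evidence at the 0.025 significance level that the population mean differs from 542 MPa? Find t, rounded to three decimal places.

-1.351

H0: μ = 542; H1: μ ≠ 542 (one-sample t-test, two-sided).
t = (x̄ − μ₀)/(s/√n) = (527 − 542)/(56.6/√26) = -1.351
df = n − 1 = 25
Two-sided p-value ≈ 0.1887
Since p ≈ 0.1887 > α = 0.025, fail to reject H0; the evidence is not statistically significant.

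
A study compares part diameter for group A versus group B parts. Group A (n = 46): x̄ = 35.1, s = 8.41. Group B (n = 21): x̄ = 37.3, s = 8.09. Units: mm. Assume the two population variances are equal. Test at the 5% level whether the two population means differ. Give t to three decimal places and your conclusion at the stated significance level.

Let group 1 = group A, group 2 = group B. H0: μ_1 = μ_2; H1: μ_1 ≠ μ_2 (two-sample pooled-variance t-test, two-sided).
s_p² = [(46−1)·8.41² + (21−1)·8.09²]/(46+21−2) = 69.1035
t = (35.1 − 37.3)/√[69.1035·(1/46 + 1/21)] = -1.005
df = n₁ + n₂ − 2 = 65
Two-sided p-value ≈ 0.3187
Since p ≈ 0.3187 > α = 0.05, fail to reject H0; the data do not provide sufficient evidence against H0.

t = -1.005; fail to reject H0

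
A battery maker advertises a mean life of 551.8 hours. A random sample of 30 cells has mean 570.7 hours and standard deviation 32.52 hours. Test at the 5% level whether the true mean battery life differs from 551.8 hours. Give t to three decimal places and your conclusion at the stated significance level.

t = 3.183; reject H0

H0: μ = 551.8; H1: μ ≠ 551.8 (one-sample t-test, two-sided).
t = (x̄ − μ₀)/(s/√n) = (570.7 − 551.8)/(32.52/√30) = 3.183
df = n − 1 = 29
Two-sided p-value ≈ 0.0035
Since p ≈ 0.0035 < α = 0.05, reject H0; the data support H1.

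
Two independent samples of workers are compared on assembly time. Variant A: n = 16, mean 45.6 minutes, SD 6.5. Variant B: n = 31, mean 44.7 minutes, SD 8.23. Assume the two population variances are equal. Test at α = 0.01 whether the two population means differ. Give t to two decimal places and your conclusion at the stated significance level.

t = 0.38; fail to reject H0

Let group 1 = variant A, group 2 = variant B. H0: μ_1 = μ_2; H1: μ_1 ≠ μ_2 (two-sample pooled-variance t-test, two-sided).
s_p² = [(16−1)·6.5² + (31−1)·8.23²]/(16+31−2) = 59.2386
t = (45.6 − 44.7)/√[59.2386·(1/16 + 1/31)] = 0.38
df = n₁ + n₂ − 2 = 45
Two-sided p-value ≈ 0.7058
Since p ≈ 0.7058 > α = 0.01, fail to reject H0; the data do not provide sufficient evidence against H0.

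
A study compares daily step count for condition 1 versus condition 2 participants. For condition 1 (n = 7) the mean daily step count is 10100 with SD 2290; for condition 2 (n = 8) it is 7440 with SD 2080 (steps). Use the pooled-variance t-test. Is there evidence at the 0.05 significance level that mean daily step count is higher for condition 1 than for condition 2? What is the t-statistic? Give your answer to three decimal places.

2.358

Let group 1 = condition 1, group 2 = condition 2. H0: μ_1 = μ_2; H1: μ_1 > μ_2 (two-sample pooled-variance t-test, right-tailed).
s_p² = [(7−1)·2290² + (8−1)·2080²]/(7+8−2) = 4749950
t = (10100 − 7440)/√[4749950·(1/7 + 1/8)] = 2.358
df = n₁ + n₂ − 2 = 13
p-value = P(T ≥ 2.358) ≈ 0.017
Since p ≈ 0.017 < α = 0.05, reject H0; the evidence is statistically significant.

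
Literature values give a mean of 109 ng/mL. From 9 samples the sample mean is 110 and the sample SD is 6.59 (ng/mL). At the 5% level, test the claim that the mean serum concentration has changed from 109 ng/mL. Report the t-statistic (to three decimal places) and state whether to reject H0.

t = 0.455; fail to reject H0

H0: μ = 109; H1: μ ≠ 109 (one-sample t-test, two-sided).
t = (x̄ − μ₀)/(s/√n) = (110 − 109)/(6.59/√9) = 0.455
df = n − 1 = 8
Two-sided p-value ≈ 0.661
Since p ≈ 0.661 > α = 0.05, fail to reject H0; the evidence is not statistically significant.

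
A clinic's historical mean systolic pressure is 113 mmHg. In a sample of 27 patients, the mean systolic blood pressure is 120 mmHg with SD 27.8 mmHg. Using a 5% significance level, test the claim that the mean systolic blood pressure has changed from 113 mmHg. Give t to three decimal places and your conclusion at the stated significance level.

H0: μ = 113; H1: μ ≠ 113 (one-sample t-test, two-sided).
t = (x̄ − μ₀)/(s/√n) = (120 − 113)/(27.8/√27) = 1.308
df = n − 1 = 26
Two-sided p-value ≈ 0.202
Since p ≈ 0.202 > α = 0.05, fail to reject H0; the data do not provide sufficient evidence against H0.

t = 1.308; fail to reject H0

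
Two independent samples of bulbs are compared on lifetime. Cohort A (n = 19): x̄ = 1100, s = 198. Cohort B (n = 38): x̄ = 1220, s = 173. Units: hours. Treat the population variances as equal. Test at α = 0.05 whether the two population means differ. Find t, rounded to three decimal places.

Let group 1 = cohort A, group 2 = cohort B. H0: μ_1 = μ_2; H1: μ_1 ≠ μ_2 (two-sample pooled-variance t-test, two-sided).
s_p² = [(19−1)·198² + (38−1)·173²]/(19+38−2) = 32964.5
t = (1100 − 1220)/√[32964.5·(1/19 + 1/38)] = -2.352
df = n₁ + n₂ − 2 = 55
Two-sided p-value ≈ 0.0223
Since p ≈ 0.0223 < α = 0.05, reject H0; the data support H1.

-2.352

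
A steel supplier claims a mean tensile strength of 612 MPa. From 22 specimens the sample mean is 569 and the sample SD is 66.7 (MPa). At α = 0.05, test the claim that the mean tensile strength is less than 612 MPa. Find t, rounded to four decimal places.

H0: μ = 612; H1: μ < 612 (one-sample t-test, left-tailed).
t = (x̄ − μ₀)/(s/√n) = (569 − 612)/(66.7/√22) = -3.0238
df = n − 1 = 21
p-value = P(T ≤ -3.0238) ≈ 0.003
Since p ≈ 0.003 < α = 0.05, reject H0; the data support H1.

-3.0238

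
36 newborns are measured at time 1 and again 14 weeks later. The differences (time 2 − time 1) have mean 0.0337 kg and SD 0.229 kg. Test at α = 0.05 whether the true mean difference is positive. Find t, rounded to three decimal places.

H0: μ_d = 0; H1: μ_d > 0 (paired t-test on the differences, right-tailed).
t = d̄/(s_d/√n) = 0.0337/(0.229/√36) = 0.883
df = n − 1 = 35
p-value = P(T ≥ 0.883) ≈ 0.1916
Since p ≈ 0.1916 > α = 0.05, fail to reject H0; the evidence is not statistically significant.

0.883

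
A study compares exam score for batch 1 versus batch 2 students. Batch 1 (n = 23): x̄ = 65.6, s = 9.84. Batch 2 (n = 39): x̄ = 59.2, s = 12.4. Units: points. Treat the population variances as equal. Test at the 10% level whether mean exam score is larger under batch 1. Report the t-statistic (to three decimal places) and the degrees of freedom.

t = 2.112, df = 60

Let group 1 = batch 1, group 2 = batch 2. H0: μ_1 = μ_2; H1: μ_1 > μ_2 (two-sample pooled-variance t-test, right-tailed).
s_p² = [(23−1)·9.84² + (39−1)·12.4²]/(23+39−2) = 132.884
t = (65.6 − 59.2)/√[132.884·(1/23 + 1/39)] = 2.112
df = n₁ + n₂ − 2 = 60
p-value = P(T ≥ 2.112) ≈ 0.019
Since p ≈ 0.019 < α = 0.1, reject H0; the data support H1.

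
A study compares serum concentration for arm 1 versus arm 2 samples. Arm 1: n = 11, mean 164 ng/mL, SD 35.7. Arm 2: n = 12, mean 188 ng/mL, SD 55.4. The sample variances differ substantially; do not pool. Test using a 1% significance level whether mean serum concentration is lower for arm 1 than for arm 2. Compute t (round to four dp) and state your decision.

t = -1.2450; fail to reject H0

Let group 1 = arm 1, group 2 = arm 2. H0: μ_1 = μ_2; H1: μ_1 < μ_2 (Welch's two-sample t-test, left-tailed).
t = (x̄_1 − x̄_2)/√(s_1²/n_1 + s_2²/n_2) = (164 − 188)/√(35.7²/11 + 55.4²/12) = -1.2450
Welch–Satterthwaite df ≈ 18.95
p-value = P(T ≤ -1.2450) ≈ 0.1142
Since p ≈ 0.1142 > α = 0.01, fail to reject H0; the data do not provide sufficient evidence against H0.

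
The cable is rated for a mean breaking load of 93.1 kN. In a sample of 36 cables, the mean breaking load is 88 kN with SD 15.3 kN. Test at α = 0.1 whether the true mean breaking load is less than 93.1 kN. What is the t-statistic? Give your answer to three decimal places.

-2.000

H0: μ = 93.1; H1: μ < 93.1 (one-sample t-test, left-tailed).
t = (x̄ − μ₀)/(s/√n) = (88 − 93.1)/(15.3/√36) = -2.000
df = n − 1 = 35
p-value = P(T ≤ -2.000) ≈ 0.027
Since p ≈ 0.027 < α = 0.1, reject H0; the evidence is statistically significant.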